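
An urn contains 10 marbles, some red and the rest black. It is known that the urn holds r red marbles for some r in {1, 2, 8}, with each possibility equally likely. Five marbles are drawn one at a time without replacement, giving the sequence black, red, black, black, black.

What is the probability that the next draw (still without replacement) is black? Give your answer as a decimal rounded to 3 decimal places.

For each hypothesis, P(data | H) works out to: P(data | r = 1) = (9/10)(1/9)(8/8)(7/7)(6/6) = 1/10; P(data | r = 2) = (8/10)(2/9)(7/8)(6/7)(5/6) = 1/9; P(data | r = 8) = (2/10)(8/9)(1/8)(0/7) = 0.
The prior-weighted likelihoods are 1/3 · 1/10 = 1/30, 1/3 · 1/9 = 1/27, 1/3 · 0 = 0; these sum to 19/270.
Dividing through by the total gives posterior P(r = 1 | data) = 9/19, P(r = 2 | data) = 10/19, P(r = 8 | data) = 0.
So P(black next | data) = Σ P(black next | H) P(H | data) = (1)(9/19) + (4/5)(10/19) = 17/19.

0.895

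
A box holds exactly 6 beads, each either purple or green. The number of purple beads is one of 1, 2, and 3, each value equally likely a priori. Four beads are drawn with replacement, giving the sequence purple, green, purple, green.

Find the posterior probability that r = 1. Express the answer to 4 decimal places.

For each hypothesis, P(data | H) works out to: P(data | r = 1) = (1/6)(5/6)(1/6)(5/6) = 0.01929; P(data | r = 2) = (2/6)(4/6)(2/6)(4/6) = 0.049383; P(data | r = 3) = (3/6)(3/6)(3/6)(3/6) = 0.0625.
The prior-weighted likelihoods are 1/3 · 0.01929 = 0.00643, 1/3 · 0.049383 = 0.016461, 1/3 · 0.0625 = 0.020833; summing to 0.043724.
Therefore the posterior P(r = 1 | data) = (0.00643) / (0.043724) = 0.14706.

0.1471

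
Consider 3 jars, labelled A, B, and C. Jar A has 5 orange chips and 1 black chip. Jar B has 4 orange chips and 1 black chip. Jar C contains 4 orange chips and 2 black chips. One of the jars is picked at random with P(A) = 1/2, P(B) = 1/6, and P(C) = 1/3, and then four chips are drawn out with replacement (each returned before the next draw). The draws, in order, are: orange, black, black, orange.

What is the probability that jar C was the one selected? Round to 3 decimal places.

0.542

For each hypothesis, P(data | H) works out to: P(data | jar A) = (5/6)(1/6)(1/6)(5/6) = 0.01929; P(data | jar B) = (4/5)(1/5)(1/5)(4/5) = 0.0256; P(data | jar C) = (4/6)(2/6)(2/6)(4/6) = 0.049383.
The prior-weighted likelihoods are 1/2 · 0.01929 = 0.0096451, 1/6 · 0.0256 = 0.0042667, 1/3 · 0.049383 = 0.016461; with total 0.030373.
Therefore the posterior P(jar C | data) = (0.016461) / (0.030373) = 0.54197.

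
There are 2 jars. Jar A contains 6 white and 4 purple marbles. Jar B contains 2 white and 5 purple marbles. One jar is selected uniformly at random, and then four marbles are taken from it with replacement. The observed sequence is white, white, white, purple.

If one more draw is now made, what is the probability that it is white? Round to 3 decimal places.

Compute the likelihood of the observed sequence for each case: P(data | jar A) = (6/10)(6/10)(6/10)(4/10) = 0.0864; P(data | jar B) = (2/7)(2/7)(2/7)(5/7) = 0.01666.
The prior-weighted likelihoods are 1/2 · 0.0864 = 0.0432, 1/2 · 0.01666 = 0.0083299; these sum to 0.05153.
The posterior is then P(jar A | data) = 0.83835, P(jar B | data) = 0.16165.
So P(white next | data) = Σ P(white next | H) P(H | data) = (3/5)(0.83835) + (2/7)(0.16165) = 0.5492.

0.549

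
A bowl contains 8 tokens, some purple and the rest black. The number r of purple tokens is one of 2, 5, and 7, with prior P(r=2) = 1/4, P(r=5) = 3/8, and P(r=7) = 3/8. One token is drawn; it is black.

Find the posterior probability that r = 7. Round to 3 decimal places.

The likelihood of this draw under each hypothesis: P(data | r = 2) = (6/8) = 3/4; P(data | r = 5) = (3/8) = 3/8; P(data | r = 7) = (1/8) = 1/8.
Multiplying each by its prior: 1/4 · 3/4 = 3/16, 3/8 · 3/8 = 9/64, 3/8 · 1/8 = 3/64; summing to 3/8.
Therefore the posterior P(r = 7 | data) = (3/64) / (3/8) = 1/8.

0.125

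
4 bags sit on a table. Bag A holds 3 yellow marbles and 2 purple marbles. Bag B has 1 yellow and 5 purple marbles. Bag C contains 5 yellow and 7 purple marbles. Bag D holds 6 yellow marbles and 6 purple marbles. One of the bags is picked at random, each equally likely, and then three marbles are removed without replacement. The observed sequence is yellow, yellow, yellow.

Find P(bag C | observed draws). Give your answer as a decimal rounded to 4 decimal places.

0.1923

The likelihood of the observed sequence under each hypothesis: P(data | bag A) = (3/5)(2/4)(1/3) = 1/10; P(data | bag B) = (1/6)(0/5) = 0; P(data | bag C) = (5/12)(4/11)(3/10) = 1/22; P(data | bag D) = (6/12)(5/11)(4/10) = 1/11.
The prior-weighted likelihoods are 1/4 · 1/10 = 1/40, 1/4 · 0 = 0, 1/4 · 1/22 = 1/88, 1/4 · 1/11 = 1/44; with total 13/220.
By Bayes' rule, P(bag C | data) = (1/88) / (13/220) = 5/26.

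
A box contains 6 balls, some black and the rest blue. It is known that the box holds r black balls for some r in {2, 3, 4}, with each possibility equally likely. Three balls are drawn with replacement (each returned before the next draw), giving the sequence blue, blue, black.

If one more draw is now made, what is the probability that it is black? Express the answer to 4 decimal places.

0.4644

For each hypothesis, P(data | H) works out to: P(data | r = 2) = (4/6)(4/6)(2/6) = 4/27; P(data | r = 3) = (3/6)(3/6)(3/6) = 1/8; P(data | r = 4) = (2/6)(2/6)(4/6) = 2/27.
Multiplying each by its prior: 1/3 · 4/27 = 4/81, 1/3 · 1/8 = 1/24, 1/3 · 2/27 = 2/81; summing to 25/216.
The posterior is then P(r = 2 | data) = 32/75, P(r = 3 | data) = 9/25, P(r = 4 | data) = 16/75.
Averaging over the posterior, P(black next | data) = (1/3)(32/75) + (1/2)(9/25) + (2/3)(16/75) = 209/450.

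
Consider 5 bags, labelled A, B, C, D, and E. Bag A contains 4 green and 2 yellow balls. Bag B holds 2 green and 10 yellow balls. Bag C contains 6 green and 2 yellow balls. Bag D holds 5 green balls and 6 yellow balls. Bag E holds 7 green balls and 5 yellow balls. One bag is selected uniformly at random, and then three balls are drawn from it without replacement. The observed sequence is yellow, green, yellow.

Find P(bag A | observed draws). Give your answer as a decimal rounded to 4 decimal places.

Compute the likelihood of the observed sequence for each case: P(data | bag A) = (2/6)(4/5)(1/4) = 0.066667; P(data | bag B) = (10/12)(2/11)(9/10) = 0.13636; P(data | bag C) = (2/8)(6/7)(1/6) = 0.035714; P(data | bag D) = (6/11)(5/10)(5/9) = 0.15152; P(data | bag E) = (5/12)(7/11)(4/10) = 0.10606.
The prior-weighted likelihoods are 1/5 · 0.066667 = 0.013333, 1/5 · 0.13636 = 0.027273, 1/5 · 0.035714 = 0.0071429, 1/5 · 0.15152 = 0.030303, 1/5 · 0.10606 = 0.021212; these sum to 0.099264.
By Bayes' rule, P(bag A | data) = (0.013333) / (0.099264) = 0.13432.

0.1343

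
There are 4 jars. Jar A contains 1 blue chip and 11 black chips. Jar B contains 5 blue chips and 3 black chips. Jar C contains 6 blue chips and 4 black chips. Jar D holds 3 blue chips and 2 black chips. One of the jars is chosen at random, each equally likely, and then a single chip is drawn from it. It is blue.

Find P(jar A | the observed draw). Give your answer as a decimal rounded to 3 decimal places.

0.044

For each hypothesis, P(data | H) works out to: P(data | jar A) = (1/12) = 1/12; P(data | jar B) = (5/8) = 5/8; P(data | jar C) = (6/10) = 3/5; P(data | jar D) = (3/5) = 3/5.
Multiplying each by its prior: 1/4 · 1/12 = 1/48, 1/4 · 5/8 = 5/32, 1/4 · 3/5 = 3/20, 1/4 · 3/5 = 3/20; summing to 229/480.
So P(jar A | data) = (1/48) / (229/480) = 10/229.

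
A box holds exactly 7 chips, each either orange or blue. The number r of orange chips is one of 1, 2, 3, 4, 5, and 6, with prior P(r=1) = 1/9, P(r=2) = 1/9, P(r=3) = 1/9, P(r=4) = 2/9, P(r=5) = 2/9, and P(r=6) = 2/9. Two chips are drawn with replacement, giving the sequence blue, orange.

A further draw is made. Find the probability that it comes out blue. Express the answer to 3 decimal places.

0.439

For each hypothesis, P(data | H) works out to: P(data | r = 1) = (6/7)(1/7) = 6/49; P(data | r = 2) = (5/7)(2/7) = 10/49; P(data | r = 3) = (4/7)(3/7) = 12/49; P(data | r = 4) = (3/7)(4/7) = 12/49; P(data | r = 5) = (2/7)(5/7) = 10/49; P(data | r = 6) = (1/7)(6/7) = 6/49.
Multiplying each by its prior: 1/9 · 6/49 = 2/147, 1/9 · 10/49 = 10/441, 1/9 · 12/49 = 4/147, 2/9 · 12/49 = 8/147, 2/9 · 10/49 = 20/441, 2/9 · 6/49 = 4/147; these sum to 4/21.
Normalising, the posterior is P(r = 1 | data) = 1/14, P(r = 2 | data) = 5/42, P(r = 3 | data) = 1/7, P(r = 4 | data) = 2/7, P(r = 5 | data) = 5/21, P(r = 6 | data) = 1/7.
Averaging over the posterior, P(blue next | data) = (6/7)(1/14) + (5/7)(5/42) + (4/7)(1/7) + (3/7)(2/7) + (2/7)(5/21) + (1/7)(1/7) = 43/98.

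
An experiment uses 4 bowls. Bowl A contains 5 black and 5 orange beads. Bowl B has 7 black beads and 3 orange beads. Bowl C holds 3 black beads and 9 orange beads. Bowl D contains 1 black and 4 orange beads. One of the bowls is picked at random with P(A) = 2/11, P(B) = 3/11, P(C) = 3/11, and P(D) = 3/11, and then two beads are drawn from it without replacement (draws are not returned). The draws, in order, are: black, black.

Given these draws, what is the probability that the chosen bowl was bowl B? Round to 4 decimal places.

Compute the likelihood of the observed sequence for each case: P(data | bowl A) = (5/10)(4/9) = 0.22222; P(data | bowl B) = (7/10)(6/9) = 0.46667; P(data | bowl C) = (3/12)(2/11) = 0.045455; P(data | bowl D) = (1/5)(0/4) = 0.
Weighting by the prior gives 2/11 · 0.22222 = 0.040404, 3/11 · 0.46667 = 0.12727, 3/11 · 0.045455 = 0.012397, 3/11 · 0 = 0; summing to 0.18007.
Hence P(bowl B | data) = (0.12727) / (0.18007) = 0.70678.

0.7068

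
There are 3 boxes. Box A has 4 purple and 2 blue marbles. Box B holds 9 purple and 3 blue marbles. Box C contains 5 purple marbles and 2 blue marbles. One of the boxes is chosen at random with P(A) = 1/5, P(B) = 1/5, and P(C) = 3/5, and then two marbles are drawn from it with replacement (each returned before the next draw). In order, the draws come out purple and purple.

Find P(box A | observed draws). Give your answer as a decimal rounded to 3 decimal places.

For each hypothesis, P(data | H) works out to: P(data | box A) = (4/6)(4/6) = 0.44444; P(data | box B) = (9/12)(9/12) = 0.5625; P(data | box C) = (5/7)(5/7) = 0.5102.
Multiplying each by its prior: 1/5 · 0.44444 = 0.088889, 1/5 · 0.5625 = 0.1125, 3/5 · 0.5102 = 0.30612; these sum to 0.50751.
By Bayes' rule, P(box A | data) = (0.088889) / (0.50751) = 0.17515.

0.175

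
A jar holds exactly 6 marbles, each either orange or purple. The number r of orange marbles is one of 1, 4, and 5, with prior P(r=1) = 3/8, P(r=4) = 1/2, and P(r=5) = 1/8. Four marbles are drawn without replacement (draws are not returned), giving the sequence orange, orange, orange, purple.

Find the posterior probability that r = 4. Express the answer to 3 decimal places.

0.762

Under each hypothesis, the probability of the observed sequence is: P(data | r = 1) = (1/6)(0/5) = 0; P(data | r = 4) = (4/6)(3/5)(2/4)(2/3) = 2/15; P(data | r = 5) = (5/6)(4/5)(3/4)(1/3) = 1/6.
Multiplying each by its prior: 3/8 · 0 = 0, 1/2 · 2/15 = 1/15, 1/8 · 1/6 = 1/48; summing to 7/80.
Therefore the posterior P(r = 4 | data) = (1/15) / (7/80) = 16/21.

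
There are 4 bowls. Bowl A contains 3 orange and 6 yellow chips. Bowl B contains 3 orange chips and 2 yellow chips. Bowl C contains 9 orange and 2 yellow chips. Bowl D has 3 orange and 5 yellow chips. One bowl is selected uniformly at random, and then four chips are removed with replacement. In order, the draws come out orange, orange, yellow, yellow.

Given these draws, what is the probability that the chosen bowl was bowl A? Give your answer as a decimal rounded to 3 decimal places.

For each hypothesis, P(data | H) works out to: P(data | bowl A) = (3/9)(3/9)(6/9)(6/9) = 0.049383; P(data | bowl B) = (3/5)(3/5)(2/5)(2/5) = 0.0576; P(data | bowl C) = (9/11)(9/11)(2/11)(2/11) = 0.02213; P(data | bowl D) = (3/8)(3/8)(5/8)(5/8) = 0.054932.
The prior-weighted likelihoods are 1/4 · 0.049383 = 0.012346, 1/4 · 0.0576 = 0.0144, 1/4 · 0.02213 = 0.0055324, 1/4 · 0.054932 = 0.013733; these sum to 0.046011.
Hence P(bowl A | data) = (0.012346) / (0.046011) = 0.26832.

0.268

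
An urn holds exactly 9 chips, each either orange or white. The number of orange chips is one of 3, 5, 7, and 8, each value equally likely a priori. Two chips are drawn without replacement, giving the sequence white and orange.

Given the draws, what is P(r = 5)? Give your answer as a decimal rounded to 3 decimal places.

Compute the likelihood of the observed sequence for each case: P(data | r = 3) = (6/9)(3/8) = 1/4; P(data | r = 5) = (4/9)(5/8) = 5/18; P(data | r = 7) = (2/9)(7/8) = 7/36; P(data | r = 8) = (1/9)(8/8) = 1/9.
The prior-weighted likelihoods are 1/4 · 1/4 = 1/16, 1/4 · 5/18 = 5/72, 1/4 · 7/36 = 7/144, 1/4 · 1/9 = 1/36; with total 5/24.
So P(r = 5 | data) = (5/72) / (5/24) = 1/3.

0.333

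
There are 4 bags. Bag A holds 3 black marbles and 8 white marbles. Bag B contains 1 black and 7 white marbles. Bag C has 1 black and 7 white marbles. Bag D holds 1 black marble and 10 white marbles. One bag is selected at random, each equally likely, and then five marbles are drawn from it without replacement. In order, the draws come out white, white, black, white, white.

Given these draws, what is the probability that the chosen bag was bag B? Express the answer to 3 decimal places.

The likelihood of the observed sequence under each hypothesis: P(data | bag A) = (8/11)(7/10)(3/9)(6/8)(5/7) = 1/11; P(data | bag B) = (7/8)(6/7)(1/6)(5/5)(4/4) = 1/8; P(data | bag C) = (7/8)(6/7)(1/6)(5/5)(4/4) = 1/8; P(data | bag D) = (10/11)(9/10)(1/9)(8/8)(7/7) = 1/11.
The prior-weighted likelihoods are 1/4 · 1/11 = 1/44, 1/4 · 1/8 = 1/32, 1/4 · 1/8 = 1/32, 1/4 · 1/11 = 1/44; summing to 19/176.
So P(bag B | data) = (1/32) / (19/176) = 11/38.

0.289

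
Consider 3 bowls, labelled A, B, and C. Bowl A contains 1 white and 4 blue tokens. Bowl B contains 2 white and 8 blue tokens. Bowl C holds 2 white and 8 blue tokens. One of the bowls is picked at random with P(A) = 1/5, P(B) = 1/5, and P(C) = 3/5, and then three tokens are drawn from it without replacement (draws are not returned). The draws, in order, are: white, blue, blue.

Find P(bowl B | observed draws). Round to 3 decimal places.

Under each hypothesis, the probability of the observed sequence is: P(data | bowl A) = (1/5)(4/4)(3/3) = 1/5; P(data | bowl B) = (2/10)(8/9)(7/8) = 7/45; P(data | bowl C) = (2/10)(8/9)(7/8) = 7/45.
Weighting by the prior gives 1/5 · 1/5 = 1/25, 1/5 · 7/45 = 7/225, 3/5 · 7/45 = 7/75; summing to 37/225.
Hence P(bowl B | data) = (7/225) / (37/225) = 7/37.

0.189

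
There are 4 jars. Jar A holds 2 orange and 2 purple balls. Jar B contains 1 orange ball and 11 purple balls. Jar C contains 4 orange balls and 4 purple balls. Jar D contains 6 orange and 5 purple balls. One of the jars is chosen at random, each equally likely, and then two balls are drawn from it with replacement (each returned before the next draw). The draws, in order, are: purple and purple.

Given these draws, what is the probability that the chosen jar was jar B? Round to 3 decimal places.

For each hypothesis, P(data | H) works out to: P(data | jar A) = (2/4)(2/4) = 0.25; P(data | jar B) = (11/12)(11/12) = 0.84028; P(data | jar C) = (4/8)(4/8) = 0.25; P(data | jar D) = (5/11)(5/11) = 0.20661.
Multiplying each by its prior: 1/4 · 0.25 = 0.0625, 1/4 · 0.84028 = 0.21007, 1/4 · 0.25 = 0.0625, 1/4 · 0.20661 = 0.051653; with total 0.38672.
By Bayes' rule, P(jar B | data) = (0.21007) / (0.38672) = 0.5432.

0.543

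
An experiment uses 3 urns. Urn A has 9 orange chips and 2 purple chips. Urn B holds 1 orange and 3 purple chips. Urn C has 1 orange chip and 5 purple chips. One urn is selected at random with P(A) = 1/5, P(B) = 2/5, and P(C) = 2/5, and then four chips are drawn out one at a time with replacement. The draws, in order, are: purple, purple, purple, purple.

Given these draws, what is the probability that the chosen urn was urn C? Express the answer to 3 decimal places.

0.603

For each hypothesis, P(data | H) works out to: P(data | urn A) = (2/11)(2/11)(2/11)(2/11) = 0.0010928; P(data | urn B) = (3/4)(3/4)(3/4)(3/4) = 0.31641; P(data | urn C) = (5/6)(5/6)(5/6)(5/6) = 0.48225.
The prior-weighted likelihoods are 1/5 · 0.0010928 = 0.00021856, 2/5 · 0.31641 = 0.12656, 2/5 · 0.48225 = 0.1929; these sum to 0.31968.
So P(urn C | data) = (0.1929) / (0.31968) = 0.60342.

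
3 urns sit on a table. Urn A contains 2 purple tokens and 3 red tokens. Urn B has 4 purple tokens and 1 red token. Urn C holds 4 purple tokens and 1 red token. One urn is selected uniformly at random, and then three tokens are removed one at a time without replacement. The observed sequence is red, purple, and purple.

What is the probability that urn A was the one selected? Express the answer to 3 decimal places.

0.200

Compute the likelihood of the observed sequence for each case: P(data | urn A) = (3/5)(2/4)(1/3) = 1/10; P(data | urn B) = (1/5)(4/4)(3/3) = 1/5; P(data | urn C) = (1/5)(4/4)(3/3) = 1/5.
Weighting by the prior gives 1/3 · 1/10 = 1/30, 1/3 · 1/5 = 1/15, 1/3 · 1/5 = 1/15; summing to 1/6.
Hence P(urn A | data) = (1/30) / (1/6) = 1/5.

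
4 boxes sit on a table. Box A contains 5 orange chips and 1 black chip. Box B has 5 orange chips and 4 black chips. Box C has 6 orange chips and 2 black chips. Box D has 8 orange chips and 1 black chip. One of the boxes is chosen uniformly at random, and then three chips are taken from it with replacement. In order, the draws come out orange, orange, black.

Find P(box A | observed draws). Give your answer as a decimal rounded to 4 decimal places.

0.2405

The likelihood of the observed sequence under each hypothesis: P(data | box A) = (5/6)(5/6)(1/6) = 0.11574; P(data | box B) = (5/9)(5/9)(4/9) = 0.13717; P(data | box C) = (6/8)(6/8)(2/8) = 0.14062; P(data | box D) = (8/9)(8/9)(1/9) = 0.087791.
The prior-weighted likelihoods are 1/4 · 0.11574 = 0.028935, 1/4 · 0.13717 = 0.034294, 1/4 · 0.14062 = 0.035156, 1/4 · 0.087791 = 0.021948; summing to 0.12033.
So P(box A | data) = (0.028935) / (0.12033) = 0.24046.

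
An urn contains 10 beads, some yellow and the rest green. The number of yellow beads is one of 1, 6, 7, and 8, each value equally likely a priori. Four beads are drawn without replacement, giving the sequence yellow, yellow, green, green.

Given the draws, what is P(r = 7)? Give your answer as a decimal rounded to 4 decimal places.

0.3481

For each hypothesis, P(data | H) works out to: P(data | r = 1) = (1/10)(0/9) = 0; P(data | r = 6) = (6/10)(5/9)(4/8)(3/7) = 0.071429; P(data | r = 7) = (7/10)(6/9)(3/8)(2/7) = 0.05; P(data | r = 8) = (8/10)(7/9)(2/8)(1/7) = 0.022222.
Weighting by the prior gives 1/4 · 0 = 0, 1/4 · 0.071429 = 0.017857, 1/4 · 0.05 = 0.0125, 1/4 · 0.022222 = 0.0055556; with total 0.035913.
Therefore the posterior P(r = 7 | data) = (0.0125) / (0.035913) = 0.34807.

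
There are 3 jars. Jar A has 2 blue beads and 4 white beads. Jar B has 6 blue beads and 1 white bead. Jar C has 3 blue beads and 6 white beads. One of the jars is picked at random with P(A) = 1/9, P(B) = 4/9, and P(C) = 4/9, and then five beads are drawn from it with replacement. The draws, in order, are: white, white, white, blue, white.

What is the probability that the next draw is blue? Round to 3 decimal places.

The likelihood of the observed sequence under each hypothesis: P(data | jar A) = (4/6)(4/6)(4/6)(2/6)(4/6) = 0.065844; P(data | jar B) = (1/7)(1/7)(1/7)(6/7)(1/7) = 0.00035699; P(data | jar C) = (6/9)(6/9)(6/9)(3/9)(6/9) = 0.065844.
The prior-weighted likelihoods are 1/9 · 0.065844 = 0.007316, 4/9 · 0.00035699 = 0.00015866, 4/9 · 0.065844 = 0.029264; with total 0.036738.
Normalising, the posterior is P(jar A | data) = 0.19914, P(jar B | data) = 0.0043187, P(jar C | data) = 0.79655.
Averaging over the posterior, P(blue next | data) = (1/3)(0.19914) + (6/7)(0.0043187) + (1/3)(0.79655) = 0.3356.

0.336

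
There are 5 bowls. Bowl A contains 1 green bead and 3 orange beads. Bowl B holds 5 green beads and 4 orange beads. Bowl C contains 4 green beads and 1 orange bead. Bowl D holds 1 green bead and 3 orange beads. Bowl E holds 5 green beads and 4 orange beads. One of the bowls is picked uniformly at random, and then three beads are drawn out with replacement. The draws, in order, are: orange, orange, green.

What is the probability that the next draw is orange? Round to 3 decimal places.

0.591

For each hypothesis, P(data | H) works out to: P(data | bowl A) = (3/4)(3/4)(1/4) = 0.14062; P(data | bowl B) = (4/9)(4/9)(5/9) = 0.10974; P(data | bowl C) = (1/5)(1/5)(4/5) = 0.032; P(data | bowl D) = (3/4)(3/4)(1/4) = 0.14062; P(data | bowl E) = (4/9)(4/9)(5/9) = 0.10974.
Multiplying each by its prior: 1/5 · 0.14062 = 0.028125, 1/5 · 0.10974 = 0.021948, 1/5 · 0.032 = 0.0064, 1/5 · 0.14062 = 0.028125, 1/5 · 0.10974 = 0.021948; these sum to 0.10655.
Dividing through by the total gives posterior P(bowl A | data) = 0.26397, P(bowl B | data) = 0.20599, P(bowl C | data) = 0.060068, P(bowl D | data) = 0.26397, P(bowl E | data) = 0.20599.
The predictive probability is P(orange next | data) = (3/4)(0.26397) + (4/9)(0.20599) + (1/5)(0.060068) + (3/4)(0.26397) + (4/9)(0.20599) = 0.59108.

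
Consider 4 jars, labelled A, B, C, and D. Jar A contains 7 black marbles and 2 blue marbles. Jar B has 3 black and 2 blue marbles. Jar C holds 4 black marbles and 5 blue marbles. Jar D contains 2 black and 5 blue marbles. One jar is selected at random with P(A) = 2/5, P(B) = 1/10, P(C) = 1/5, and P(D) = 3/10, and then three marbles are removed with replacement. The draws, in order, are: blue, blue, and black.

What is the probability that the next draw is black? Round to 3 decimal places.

0.441

Compute the likelihood of the observed sequence for each case: P(data | jar A) = (2/9)(2/9)(7/9) = 0.038409; P(data | jar B) = (2/5)(2/5)(3/5) = 0.096; P(data | jar C) = (5/9)(5/9)(4/9) = 0.13717; P(data | jar D) = (5/7)(5/7)(2/7) = 0.14577.
Multiplying each by its prior: 2/5 · 0.038409 = 0.015364, 1/10 · 0.096 = 0.0096, 1/5 · 0.13717 = 0.027435, 3/10 · 0.14577 = 0.043732; these sum to 0.09613.
Normalising, the posterior is P(jar A | data) = 0.15982, P(jar B | data) = 0.099865, P(jar C | data) = 0.28539, P(jar D | data) = 0.45492.
Averaging over the posterior, P(black next | data) = (7/9)(0.15982) + (3/5)(0.099865) + (4/9)(0.28539) + (2/7)(0.45492) = 0.44104.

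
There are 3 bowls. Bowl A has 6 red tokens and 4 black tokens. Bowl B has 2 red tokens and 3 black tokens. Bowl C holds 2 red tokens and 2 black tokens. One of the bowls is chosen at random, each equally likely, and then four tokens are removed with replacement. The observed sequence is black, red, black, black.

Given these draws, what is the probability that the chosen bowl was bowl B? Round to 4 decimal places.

0.4613

Compute the likelihood of the observed sequence for each case: P(data | bowl A) = (4/10)(6/10)(4/10)(4/10) = 0.0384; P(data | bowl B) = (3/5)(2/5)(3/5)(3/5) = 0.0864; P(data | bowl C) = (2/4)(2/4)(2/4)(2/4) = 0.0625.
Multiplying each by its prior: 1/3 · 0.0384 = 0.0128, 1/3 · 0.0864 = 0.0288, 1/3 · 0.0625 = 0.020833; with total 0.062433.
So P(bowl B | data) = (0.0288) / (0.062433) = 0.46129.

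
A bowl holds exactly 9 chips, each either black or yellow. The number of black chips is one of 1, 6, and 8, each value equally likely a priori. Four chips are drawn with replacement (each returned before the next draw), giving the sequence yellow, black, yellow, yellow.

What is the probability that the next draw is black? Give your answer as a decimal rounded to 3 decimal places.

0.252

Under each hypothesis, the probability of the observed sequence is: P(data | r = 1) = (8/9)(1/9)(8/9)(8/9) = 0.078037; P(data | r = 6) = (3/9)(6/9)(3/9)(3/9) = 0.024691; P(data | r = 8) = (1/9)(8/9)(1/9)(1/9) = 0.0012193.
Multiplying each by its prior: 1/3 · 0.078037 = 0.026012, 1/3 · 0.024691 = 0.0082305, 1/3 · 0.0012193 = 0.00040644; with total 0.034649.
Dividing through by the total gives posterior P(r = 1 | data) = 0.75073, P(r = 6 | data) = 0.23754, P(r = 8 | data) = 0.01173.
The predictive probability is P(black next | data) = (1/9)(0.75073) + (2/3)(0.23754) + (8/9)(0.01173) = 0.2522.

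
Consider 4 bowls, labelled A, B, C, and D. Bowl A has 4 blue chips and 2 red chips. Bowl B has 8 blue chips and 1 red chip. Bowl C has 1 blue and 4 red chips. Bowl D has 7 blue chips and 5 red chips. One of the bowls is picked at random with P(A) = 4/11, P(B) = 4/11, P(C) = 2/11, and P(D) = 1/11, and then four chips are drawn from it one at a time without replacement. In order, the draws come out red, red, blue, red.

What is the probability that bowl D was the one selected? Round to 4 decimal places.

0.0812

For each hypothesis, P(data | H) works out to: P(data | bowl A) = (2/6)(1/5)(4/4)(0/3) = 0; P(data | bowl B) = (1/9)(0/8) = 0; P(data | bowl C) = (4/5)(3/4)(1/3)(2/2) = 0.2; P(data | bowl D) = (5/12)(4/11)(7/10)(3/9) = 0.035354.
The prior-weighted likelihoods are 4/11 · 0 = 0, 4/11 · 0 = 0, 2/11 · 0.2 = 0.036364, 1/11 · 0.035354 = 0.003214; summing to 0.039578.
Hence P(bowl D | data) = (0.003214) / (0.039578) = 0.081206.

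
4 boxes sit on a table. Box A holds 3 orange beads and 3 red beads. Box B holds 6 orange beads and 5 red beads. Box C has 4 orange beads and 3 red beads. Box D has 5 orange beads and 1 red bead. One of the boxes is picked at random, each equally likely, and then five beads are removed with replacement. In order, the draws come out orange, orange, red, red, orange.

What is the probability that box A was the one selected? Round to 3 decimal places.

For each hypothesis, P(data | H) works out to: P(data | box A) = (3/6)(3/6)(3/6)(3/6)(3/6) = 0.03125; P(data | box B) = (6/11)(6/11)(5/11)(5/11)(6/11) = 0.03353; P(data | box C) = (4/7)(4/7)(3/7)(3/7)(4/7) = 0.034271; P(data | box D) = (5/6)(5/6)(1/6)(1/6)(5/6) = 0.016075.
The prior-weighted likelihoods are 1/4 · 0.03125 = 0.0078125, 1/4 · 0.03353 = 0.0083824, 1/4 · 0.034271 = 0.0085679, 1/4 · 0.016075 = 0.0040188; summing to 0.028782.
Therefore the posterior P(box A | data) = (0.0078125) / (0.028782) = 0.27144.

0.271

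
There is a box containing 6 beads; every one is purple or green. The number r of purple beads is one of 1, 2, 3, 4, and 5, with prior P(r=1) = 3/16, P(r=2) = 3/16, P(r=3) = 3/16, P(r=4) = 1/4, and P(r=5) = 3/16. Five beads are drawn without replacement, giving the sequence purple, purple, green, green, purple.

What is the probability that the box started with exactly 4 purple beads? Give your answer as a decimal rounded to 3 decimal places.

0.640

For each hypothesis, P(data | H) works out to: P(data | r = 1) = (1/6)(0/5) = 0; P(data | r = 2) = (2/6)(1/5)(4/4)(3/3)(0/2) = 0; P(data | r = 3) = (3/6)(2/5)(3/4)(2/3)(1/2) = 1/20; P(data | r = 4) = (4/6)(3/5)(2/4)(1/3)(2/2) = 1/15; P(data | r = 5) = (5/6)(4/5)(1/4)(0/3) = 0.
Weighting by the prior gives 3/16 · 0 = 0, 3/16 · 0 = 0, 3/16 · 1/20 = 3/320, 1/4 · 1/15 = 1/60, 3/16 · 0 = 0; these sum to 5/192.
Hence P(r = 4 | data) = (1/60) / (5/192) = 16/25.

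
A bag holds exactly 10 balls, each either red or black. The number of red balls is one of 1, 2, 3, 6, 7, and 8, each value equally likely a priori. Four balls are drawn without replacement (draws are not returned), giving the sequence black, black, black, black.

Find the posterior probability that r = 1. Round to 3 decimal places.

0.543

Compute the likelihood of the observed sequence for each case: P(data | r = 1) = (9/10)(8/9)(7/8)(6/7) = 0.6; P(data | r = 2) = (8/10)(7/9)(6/8)(5/7) = 0.33333; P(data | r = 3) = (7/10)(6/9)(5/8)(4/7) = 0.16667; P(data | r = 6) = (4/10)(3/9)(2/8)(1/7) = 0.0047619; P(data | r = 7) = (3/10)(2/9)(1/8)(0/7) = 0; P(data | r = 8) = (2/10)(1/9)(0/8) = 0.
The prior-weighted likelihoods are 1/6 · 0.6 = 0.1, 1/6 · 0.33333 = 0.055556, 1/6 · 0.16667 = 0.027778, 1/6 · 0.0047619 = 0.00079365, 1/6 · 0 = 0, 1/6 · 0 = 0; with total 0.18413.
So P(r = 1 | data) = (0.1) / (0.18413) = 0.5431.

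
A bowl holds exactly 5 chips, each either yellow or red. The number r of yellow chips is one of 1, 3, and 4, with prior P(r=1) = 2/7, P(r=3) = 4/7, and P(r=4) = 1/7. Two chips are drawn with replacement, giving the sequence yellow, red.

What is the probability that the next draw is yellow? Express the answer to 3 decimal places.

0.533

For each hypothesis, P(data | H) works out to: P(data | r = 1) = (1/5)(4/5) = 4/25; P(data | r = 3) = (3/5)(2/5) = 6/25; P(data | r = 4) = (4/5)(1/5) = 4/25.
Weighting by the prior gives 2/7 · 4/25 = 8/175, 4/7 · 6/25 = 24/175, 1/7 · 4/25 = 4/175; summing to 36/175.
Normalising, the posterior is P(r = 1 | data) = 2/9, P(r = 3 | data) = 2/3, P(r = 4 | data) = 1/9.
Averaging over the posterior, P(yellow next | data) = (1/5)(2/9) + (3/5)(2/3) + (4/5)(1/9) = 8/15.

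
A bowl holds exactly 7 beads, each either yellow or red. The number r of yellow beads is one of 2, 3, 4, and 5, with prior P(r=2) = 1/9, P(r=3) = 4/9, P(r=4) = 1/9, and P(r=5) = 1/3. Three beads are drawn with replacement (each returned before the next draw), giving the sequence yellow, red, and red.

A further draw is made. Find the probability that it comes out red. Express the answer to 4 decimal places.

Under each hypothesis, the probability of the observed sequence is: P(data | r = 2) = (2/7)(5/7)(5/7) = 0.14577; P(data | r = 3) = (3/7)(4/7)(4/7) = 0.13994; P(data | r = 4) = (4/7)(3/7)(3/7) = 0.10496; P(data | r = 5) = (5/7)(2/7)(2/7) = 0.058309.
Multiplying each by its prior: 1/9 · 0.14577 = 0.016197, 4/9 · 0.13994 = 0.062196, 1/9 · 0.10496 = 0.011662, 1/3 · 0.058309 = 0.019436; summing to 0.10949.
The posterior is then P(r = 2 | data) = 0.14793, P(r = 3 | data) = 0.56805, P(r = 4 | data) = 0.10651, P(r = 5 | data) = 0.17751.
The predictive probability is P(red next | data) = (5/7)(0.14793) + (4/7)(0.56805) + (3/7)(0.10651) + (2/7)(0.17751) = 0.52663.

0.5266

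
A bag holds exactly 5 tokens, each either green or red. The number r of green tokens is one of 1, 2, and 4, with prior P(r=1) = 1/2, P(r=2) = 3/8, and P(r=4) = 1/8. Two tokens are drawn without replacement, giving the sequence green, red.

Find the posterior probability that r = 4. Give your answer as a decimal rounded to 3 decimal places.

0.105

Under each hypothesis, the probability of the observed sequence is: P(data | r = 1) = (1/5)(4/4) = 1/5; P(data | r = 2) = (2/5)(3/4) = 3/10; P(data | r = 4) = (4/5)(1/4) = 1/5.
Multiplying each by its prior: 1/2 · 1/5 = 1/10, 3/8 · 3/10 = 9/80, 1/8 · 1/5 = 1/40; summing to 19/80.
Therefore the posterior P(r = 4 | data) = (1/40) / (19/80) = 2/19.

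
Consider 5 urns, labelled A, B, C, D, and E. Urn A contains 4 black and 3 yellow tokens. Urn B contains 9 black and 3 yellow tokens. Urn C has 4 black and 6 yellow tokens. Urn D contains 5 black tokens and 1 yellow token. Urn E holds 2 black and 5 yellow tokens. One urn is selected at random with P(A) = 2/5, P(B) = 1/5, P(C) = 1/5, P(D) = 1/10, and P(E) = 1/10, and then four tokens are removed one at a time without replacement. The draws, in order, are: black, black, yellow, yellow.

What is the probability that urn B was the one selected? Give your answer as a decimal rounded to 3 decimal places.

0.120

Compute the likelihood of the observed sequence for each case: P(data | urn A) = (4/7)(3/6)(3/5)(2/4) = 3/35; P(data | urn B) = (9/12)(8/11)(3/10)(2/9) = 2/55; P(data | urn C) = (4/10)(3/9)(6/8)(5/7) = 1/14; P(data | urn D) = (5/6)(4/5)(1/4)(0/3) = 0; P(data | urn E) = (2/7)(1/6)(5/5)(4/4) = 1/21.
The prior-weighted likelihoods are 2/5 · 3/35 = 6/175, 1/5 · 2/55 = 2/275, 1/5 · 1/14 = 1/70, 1/10 · 0 = 0, 1/10 · 1/21 = 1/210; these sum to 2/33.
Hence P(urn B | data) = (2/275) / (2/33) = 3/25.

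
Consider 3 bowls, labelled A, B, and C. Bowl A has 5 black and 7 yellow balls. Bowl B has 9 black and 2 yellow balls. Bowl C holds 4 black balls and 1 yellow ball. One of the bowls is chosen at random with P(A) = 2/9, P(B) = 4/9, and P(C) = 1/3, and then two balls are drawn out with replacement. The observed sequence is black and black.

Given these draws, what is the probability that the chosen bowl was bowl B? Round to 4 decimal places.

The likelihood of the observed sequence under each hypothesis: P(data | bowl A) = (5/12)(5/12) = 0.17361; P(data | bowl B) = (9/11)(9/11) = 0.66942; P(data | bowl C) = (4/5)(4/5) = 0.64.
Weighting by the prior gives 2/9 · 0.17361 = 0.03858, 4/9 · 0.66942 = 0.29752, 1/3 · 0.64 = 0.21333; with total 0.54943.
Hence P(bowl B | data) = (0.29752) / (0.54943) = 0.5415.

0.5415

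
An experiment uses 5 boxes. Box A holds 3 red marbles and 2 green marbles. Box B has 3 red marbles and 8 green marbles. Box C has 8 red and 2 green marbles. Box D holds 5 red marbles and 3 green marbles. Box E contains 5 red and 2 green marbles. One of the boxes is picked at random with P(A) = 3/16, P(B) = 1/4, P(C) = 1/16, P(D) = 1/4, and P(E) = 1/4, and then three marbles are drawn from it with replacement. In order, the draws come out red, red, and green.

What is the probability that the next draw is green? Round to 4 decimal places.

The likelihood of the observed sequence under each hypothesis: P(data | box A) = (3/5)(3/5)(2/5) = 0.144; P(data | box B) = (3/11)(3/11)(8/11) = 0.054095; P(data | box C) = (8/10)(8/10)(2/10) = 0.128; P(data | box D) = (5/8)(5/8)(3/8) = 0.14648; P(data | box E) = (5/7)(5/7)(2/7) = 0.14577.
Multiplying each by its prior: 3/16 · 0.144 = 0.027, 1/4 · 0.054095 = 0.013524, 1/16 · 0.128 = 0.008, 1/4 · 0.14648 = 0.036621, 1/4 · 0.14577 = 0.036443; summing to 0.12159.
Dividing through by the total gives posterior P(box A | data) = 0.22206, P(box B | data) = 0.11123, P(box C | data) = 0.065796, P(box D | data) = 0.30119, P(box E | data) = 0.29973.
So P(green next | data) = Σ P(green next | H) P(H | data) = (2/5)(0.22206) + (8/11)(0.11123) + (1/5)(0.065796) + (3/8)(0.30119) + (2/7)(0.29973) = 0.38146.

0.3815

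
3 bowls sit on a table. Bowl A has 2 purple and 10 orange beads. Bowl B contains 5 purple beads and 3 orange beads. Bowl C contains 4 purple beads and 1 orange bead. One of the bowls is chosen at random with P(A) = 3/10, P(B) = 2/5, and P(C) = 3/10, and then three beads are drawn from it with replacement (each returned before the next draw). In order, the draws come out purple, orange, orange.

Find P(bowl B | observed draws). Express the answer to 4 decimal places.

Compute the likelihood of the observed sequence for each case: P(data | bowl A) = (2/12)(10/12)(10/12) = 0.11574; P(data | bowl B) = (5/8)(3/8)(3/8) = 0.087891; P(data | bowl C) = (4/5)(1/5)(1/5) = 0.032.
Weighting by the prior gives 3/10 · 0.11574 = 0.034722, 2/5 · 0.087891 = 0.035156, 3/10 · 0.032 = 0.0096; these sum to 0.079478.
Hence P(bowl B | data) = (0.035156) / (0.079478) = 0.44234.

0.4423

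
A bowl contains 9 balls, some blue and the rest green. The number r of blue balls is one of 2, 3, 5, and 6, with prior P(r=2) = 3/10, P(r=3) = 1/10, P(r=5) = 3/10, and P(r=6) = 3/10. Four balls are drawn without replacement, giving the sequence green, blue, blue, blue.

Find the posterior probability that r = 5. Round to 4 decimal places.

Compute the likelihood of the observed sequence for each case: P(data | r = 2) = (7/9)(2/8)(1/7)(0/6) = 0; P(data | r = 3) = (6/9)(3/8)(2/7)(1/6) = 1/84; P(data | r = 5) = (4/9)(5/8)(4/7)(3/6) = 5/63; P(data | r = 6) = (3/9)(6/8)(5/7)(4/6) = 5/42.
Multiplying each by its prior: 3/10 · 0 = 0, 1/10 · 1/84 = 1/840, 3/10 · 5/63 = 1/42, 3/10 · 5/42 = 1/28; with total 17/280.
So P(r = 5 | data) = (1/42) / (17/280) = 20/51.

0.3922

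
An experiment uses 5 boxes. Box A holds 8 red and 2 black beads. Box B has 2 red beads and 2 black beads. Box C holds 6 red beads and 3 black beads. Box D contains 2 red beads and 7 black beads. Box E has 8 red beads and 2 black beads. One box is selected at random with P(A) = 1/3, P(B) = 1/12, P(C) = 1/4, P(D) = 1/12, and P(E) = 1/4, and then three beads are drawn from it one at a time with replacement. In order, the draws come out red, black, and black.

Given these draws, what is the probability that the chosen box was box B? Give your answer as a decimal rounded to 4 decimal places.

The likelihood of the observed sequence under each hypothesis: P(data | box A) = (8/10)(2/10)(2/10) = 0.032; P(data | box B) = (2/4)(2/4)(2/4) = 0.125; P(data | box C) = (6/9)(3/9)(3/9) = 0.074074; P(data | box D) = (2/9)(7/9)(7/9) = 0.13443; P(data | box E) = (8/10)(2/10)(2/10) = 0.032.
Multiplying each by its prior: 1/3 · 0.032 = 0.010667, 1/12 · 0.125 = 0.010417, 1/4 · 0.074074 = 0.018519, 1/12 · 0.13443 = 0.011203, 1/4 · 0.032 = 0.008; summing to 0.058804.
So P(box B | data) = (0.010417) / (0.058804) = 0.17714.

0.1771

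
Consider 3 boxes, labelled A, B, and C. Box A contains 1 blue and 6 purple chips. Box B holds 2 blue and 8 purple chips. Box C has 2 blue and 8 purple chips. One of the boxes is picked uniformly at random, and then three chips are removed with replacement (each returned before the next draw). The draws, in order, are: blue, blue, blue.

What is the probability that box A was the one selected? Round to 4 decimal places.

Under each hypothesis, the probability of the observed sequence is: P(data | box A) = (1/7)(1/7)(1/7) = 0.0029155; P(data | box B) = (2/10)(2/10)(2/10) = 0.008; P(data | box C) = (2/10)(2/10)(2/10) = 0.008.
Weighting by the prior gives 1/3 · 0.0029155 = 0.00097182, 1/3 · 0.008 = 0.0026667, 1/3 · 0.008 = 0.0026667; these sum to 0.0063052.
Hence P(box A | data) = (0.00097182) / (0.0063052) = 0.15413.

0.1541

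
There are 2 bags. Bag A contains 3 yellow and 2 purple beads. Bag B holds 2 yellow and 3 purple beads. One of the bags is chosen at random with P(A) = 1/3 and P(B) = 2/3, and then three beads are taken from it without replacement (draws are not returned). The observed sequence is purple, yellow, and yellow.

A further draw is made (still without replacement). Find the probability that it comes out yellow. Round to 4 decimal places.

0.2500

The likelihood of the observed sequence under each hypothesis: P(data | bag A) = (2/5)(3/4)(2/3) = 1/5; P(data | bag B) = (3/5)(2/4)(1/3) = 1/10.
The prior-weighted likelihoods are 1/3 · 1/5 = 1/15, 2/3 · 1/10 = 1/15; with total 2/15.
Dividing through by the total gives posterior P(bag A | data) = 1/2, P(bag B | data) = 1/2.
So P(yellow next | data) = Σ P(yellow next | H) P(H | data) = (1/2)(1/2) + (0)(1/2) = 1/4.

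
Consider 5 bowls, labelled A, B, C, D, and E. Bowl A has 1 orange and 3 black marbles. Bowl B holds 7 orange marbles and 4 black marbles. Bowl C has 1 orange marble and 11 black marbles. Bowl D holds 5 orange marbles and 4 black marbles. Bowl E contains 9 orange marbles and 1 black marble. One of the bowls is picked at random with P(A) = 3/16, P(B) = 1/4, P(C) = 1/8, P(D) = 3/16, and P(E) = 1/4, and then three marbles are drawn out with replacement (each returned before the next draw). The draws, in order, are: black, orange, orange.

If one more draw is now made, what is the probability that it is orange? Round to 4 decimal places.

0.6301

Compute the likelihood of the observed sequence for each case: P(data | bowl A) = (3/4)(1/4)(1/4) = 0.046875; P(data | bowl B) = (4/11)(7/11)(7/11) = 0.14726; P(data | bowl C) = (11/12)(1/12)(1/12) = 0.0063657; P(data | bowl D) = (4/9)(5/9)(5/9) = 0.13717; P(data | bowl E) = (1/10)(9/10)(9/10) = 0.081.
The prior-weighted likelihoods are 3/16 · 0.046875 = 0.0087891, 1/4 · 0.14726 = 0.036814, 1/8 · 0.0063657 = 0.00079572, 3/16 · 0.13717 = 0.02572, 1/4 · 0.081 = 0.02025; with total 0.092369.
Dividing through by the total gives posterior P(bowl A | data) = 0.095151, P(bowl B | data) = 0.39856, P(bowl C | data) = 0.0086145, P(bowl D | data) = 0.27845, P(bowl E | data) = 0.21923.
The predictive probability is P(orange next | data) = (1/4)(0.095151) + (7/11)(0.39856) + (1/12)(0.0086145) + (5/9)(0.27845) + (9/10)(0.21923) = 0.63013.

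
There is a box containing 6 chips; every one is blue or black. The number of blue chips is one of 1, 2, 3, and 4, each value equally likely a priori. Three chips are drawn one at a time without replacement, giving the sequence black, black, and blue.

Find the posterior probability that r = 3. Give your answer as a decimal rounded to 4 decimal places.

Under each hypothesis, the probability of the observed sequence is: P(data | r = 1) = (5/6)(4/5)(1/4) = 1/6; P(data | r = 2) = (4/6)(3/5)(2/4) = 1/5; P(data | r = 3) = (3/6)(2/5)(3/4) = 3/20; P(data | r = 4) = (2/6)(1/5)(4/4) = 1/15.
Multiplying each by its prior: 1/4 · 1/6 = 1/24, 1/4 · 1/5 = 1/20, 1/4 · 3/20 = 3/80, 1/4 · 1/15 = 1/60; summing to 7/48.
So P(r = 3 | data) = (3/80) / (7/48) = 9/35.

0.2571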